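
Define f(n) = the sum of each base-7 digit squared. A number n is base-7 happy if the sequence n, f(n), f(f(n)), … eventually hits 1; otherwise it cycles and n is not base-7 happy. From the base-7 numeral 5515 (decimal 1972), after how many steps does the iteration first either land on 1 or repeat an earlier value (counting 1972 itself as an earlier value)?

5

1972 = (5,5,1,5)_7 → 5² + 5² + 1² + 5² = 76
76 = (1,3,6)_7 → 1² + 3² + 6² = 46
46 = (6,4)_7 → 6² + 4² = 52
52 = (1,0,3)_7 → 1² + 0² + 3² = 10
10 = (1,3)_7 → 1² + 3² = 10  — 10 repeats.
That took 5 steps.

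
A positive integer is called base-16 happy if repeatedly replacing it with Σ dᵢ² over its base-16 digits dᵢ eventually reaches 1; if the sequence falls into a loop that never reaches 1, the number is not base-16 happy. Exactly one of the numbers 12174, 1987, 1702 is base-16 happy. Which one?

12174: 12174 → 489 → 278 → 38 → 40 → 68 → 32 → 4 → 16 → 1  — reaches 1 (base-16 happy)
1987: 1987 → 202 → 244 → 241 → 226 → 200 → 208 → 169 → 181 → 146 → 85 → 50 → 13 → 169  — repeats 169 (not base-16 happy)
1702: 1702 → 172 → 244 → 241 → 226 → 200 → 208 → 169 → 181 → 146 → 85 → 50 → 13 → 169  — repeats 169 (not base-16 happy)

12174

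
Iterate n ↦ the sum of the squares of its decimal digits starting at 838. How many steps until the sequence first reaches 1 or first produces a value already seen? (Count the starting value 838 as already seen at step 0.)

838 → 8² + 3² + 8² = 137
137 → 1² + 3² + 7² = 59
59 → 5² + 9² = 106
106 → 1² + 0² + 6² = 37
37 → 3² + 7² = 58
58 → 5² + 8² = 89
89 → 8² + 9² = 145
145 → 1² + 4² + 5² = 42
42 → 4² + 2² = 20
20 → 2² + 0² = 4
4 → 4² = 16
16 → 1² + 6² = 37  — 37 repeats.
That took 12 steps.

12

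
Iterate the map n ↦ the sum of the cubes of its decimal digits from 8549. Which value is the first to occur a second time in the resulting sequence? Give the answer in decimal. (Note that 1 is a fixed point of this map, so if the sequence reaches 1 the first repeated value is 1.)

371

8549 → 8³ + 5³ + 4³ + 9³ = 512 + 125 + 64 + 729 = 1430
1430 → 1³ + 4³ + 3³ + 0³ = 1 + 64 + 27 + 0 = 92
92 → 9³ + 2³ = 729 + 8 = 737
737 → 7³ + 3³ + 7³ = 343 + 27 + 343 = 713
713 → 7³ + 1³ + 3³ = 343 + 1 + 27 = 371
371 → 3³ + 7³ + 1³ = 27 + 343 + 1 = 371  — 371 already appeared earlier.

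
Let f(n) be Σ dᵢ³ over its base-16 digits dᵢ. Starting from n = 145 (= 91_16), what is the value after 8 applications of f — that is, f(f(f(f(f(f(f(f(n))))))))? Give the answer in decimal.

145 = (9,1)_16 → 730
730 = (2,13,10)_16 → 3205
3205 = (12,8,5)_16 → 2365
2365 = (9,3,13)_16 → 2953
2953 = (11,8,9)_16 → 2572
2572 = (10,0,12)_16 → 2728
2728 = (10,10,8)_16 → 2512
2512 = (9,13,0)_16 → 2926

2926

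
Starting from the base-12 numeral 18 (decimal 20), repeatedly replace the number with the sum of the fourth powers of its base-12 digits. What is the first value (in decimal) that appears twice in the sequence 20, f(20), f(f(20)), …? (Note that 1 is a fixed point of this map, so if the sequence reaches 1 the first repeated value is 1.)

4097

20 = (1,8)_12 → 1⁴ + 8⁴ = 1 + 4096 = 4097
4097 = (2,4,5,5)_12 → 2⁴ + 4⁴ + 5⁴ + 5⁴ = 16 + 256 + 625 + 625 = 1522
1522 = (10,6,10)_12 → 10⁴ + 6⁴ + 10⁴ = 10000 + 1296 + 10000 = 21296
21296 = (1,0,3,10,8)_12 → 1⁴ + 0⁴ + 3⁴ + 10⁴ + 8⁴ = 1 + 0 + 81 + 10000 + 4096 = 14178
14178 = (8,2,5,6)_12 → 8⁴ + 2⁴ + 5⁴ + 6⁴ = 4096 + 16 + 625 + 1296 = 6033
6033 = (3,5,10,9)_12 → 3⁴ + 5⁴ + 10⁴ + 9⁴ = 81 + 625 + 10000 + 6561 = 17267
17267 = (9,11,10,11)_12 → 9⁴ + 11⁴ + 10⁴ + 11⁴ = 6561 + 14641 + 10000 + 14641 = 45843
45843 = (2,2,6,4,3)_12 → 2⁴ + 2⁴ + 6⁴ + 4⁴ + 3⁴ = 16 + 16 + 1296 + 256 + 81 = 1665
1665 = (11,6,9)_12 → 11⁴ + 6⁴ + 9⁴ = 14641 + 1296 + 6561 = 22498
22498 = (1,1,0,2,10)_12 → 1⁴ + 1⁴ + 0⁴ + 2⁴ + 10⁴ = 1 + 1 + 0 + 16 + 10000 = 10018
10018 = (5,9,6,10)_12 → 5⁴ + 9⁴ + 6⁴ + 10⁴ = 625 + 6561 + 1296 + 10000 = 18482
18482 = (10,8,4,2)_12 → 10⁴ + 8⁴ + 4⁴ + 2⁴ = 10000 + 4096 + 256 + 16 = 14368
14368 = (8,3,9,4)_12 → 8⁴ + 3⁴ + 9⁴ + 4⁴ = 4096 + 81 + 6561 + 256 = 10994
10994 = (6,4,4,2)_12 → 6⁴ + 4⁴ + 4⁴ + 2⁴ = 1296 + 256 + 256 + 16 = 1824
1824 = (1,0,8,0)_12 → 1⁴ + 0⁴ + 8⁴ + 0⁴ = 1 + 0 + 4096 + 0 = 4097  — 4097 already appeared earlier.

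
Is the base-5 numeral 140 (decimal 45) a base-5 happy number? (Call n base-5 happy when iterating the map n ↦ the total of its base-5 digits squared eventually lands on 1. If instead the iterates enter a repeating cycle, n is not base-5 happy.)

45 = (1,4,0)_5 → 17
17 = (3,2)_5 → 13
13 = (2,3)_5 → 13  — 13 already seen; the sequence cycles without reaching 1.

not base-5 happy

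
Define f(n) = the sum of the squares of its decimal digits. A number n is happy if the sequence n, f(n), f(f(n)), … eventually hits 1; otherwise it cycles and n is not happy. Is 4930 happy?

not happy

4930 → 4² + 9² + 3² + 0² = 106
106 → 1² + 0² + 6² = 37
37 → 3² + 7² = 58
58 → 5² + 8² = 89
89 → 8² + 9² = 145
145 → 1² + 4² + 5² = 42
42 → 4² + 2² = 20
20 → 2² + 0² = 4
4 → 4² = 16
16 → 1² + 6² = 37  — 37 already seen; the sequence cycles without reaching 1.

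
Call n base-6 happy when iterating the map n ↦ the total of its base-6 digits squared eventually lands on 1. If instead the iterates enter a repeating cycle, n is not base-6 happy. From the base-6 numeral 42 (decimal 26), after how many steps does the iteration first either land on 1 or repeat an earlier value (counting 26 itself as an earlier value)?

26 = (4,2)_6 → 4² + 2² = 20
20 = (3,2)_6 → 3² + 2² = 13
13 = (2,1)_6 → 2² + 1² = 5
5 = (5)_6 → 5² = 25
25 = (4,1)_6 → 4² + 1² = 17
17 = (2,5)_6 → 2² + 5² = 29
29 = (4,5)_6 → 4² + 5² = 41
41 = (1,0,5)_6 → 1² + 0² + 5² = 26  — 26 repeats.
That took 8 steps.

8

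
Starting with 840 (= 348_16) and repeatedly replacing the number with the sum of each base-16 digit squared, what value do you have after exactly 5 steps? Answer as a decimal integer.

64

840 = (3,4,8)_16 → 3² + 4² + 8² = 89
89 = (5,9)_16 → 5² + 9² = 106
106 = (6,10)_16 → 6² + 10² = 136
136 = (8,8)_16 → 8² + 8² = 128
128 = (8,0)_16 → 8² + 0² = 64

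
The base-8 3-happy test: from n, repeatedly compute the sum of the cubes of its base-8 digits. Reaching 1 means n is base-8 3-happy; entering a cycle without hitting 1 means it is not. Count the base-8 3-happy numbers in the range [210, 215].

1

210: 210 → 43 → 152 → 35 → 91 → 55 → 559 → 469 → 476 → 434 → 440 → 559  (repeats 559)
211: 211 → 62 → 559 → 469 → 476 → 434 → 440 → 559  (repeats 559)
212: 212 → 99 → 92 → 92  (repeats 92)
213: 213 → 160 → 72 → 2 → 8 → 1  (reaches 1)
214: 214 → 251 → 397 → 342 → 349 → 277 → 197 → 152 → 35 → 91 → 55 → 559 → 469 → 476 → 434 → 440 → 559  (repeats 559)
215: 215 → 378 → 476 → 434 → 440 → 559 → 469 → 476  (repeats 476)
base-8 3-happy: 213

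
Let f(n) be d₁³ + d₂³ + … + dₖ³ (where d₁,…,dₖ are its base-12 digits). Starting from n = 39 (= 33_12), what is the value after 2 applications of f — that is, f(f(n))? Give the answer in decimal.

39 = (3,3)_12 → 3³ + 3³ = 54
54 = (4,6)_12 → 4³ + 6³ = 280

280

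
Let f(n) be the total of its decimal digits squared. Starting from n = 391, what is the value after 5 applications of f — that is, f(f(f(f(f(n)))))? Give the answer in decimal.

391 → 3² + 9² + 1² = 91
91 → 9² + 1² = 82
82 → 8² + 2² = 68
68 → 6² + 8² = 100
100 → 1² + 0² + 0² = 1

1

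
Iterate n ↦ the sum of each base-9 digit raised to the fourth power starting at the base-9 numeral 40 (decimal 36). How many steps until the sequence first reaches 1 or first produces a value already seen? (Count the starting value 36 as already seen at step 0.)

13

36 = (4,0)_9 → 4⁴ + 0⁴ = 256 + 0 = 256
256 = (3,1,4)_9 → 3⁴ + 1⁴ + 4⁴ = 81 + 1 + 256 = 338
338 = (4,1,5)_9 → 4⁴ + 1⁴ + 5⁴ = 256 + 1 + 625 = 882
882 = (1,1,8,0)_9 → 1⁴ + 1⁴ + 8⁴ + 0⁴ = 1 + 1 + 4096 + 0 = 4098
4098 = (5,5,5,3)_9 → 5⁴ + 5⁴ + 5⁴ + 3⁴ = 625 + 625 + 625 + 81 = 1956
1956 = (2,6,1,3)_9 → 2⁴ + 6⁴ + 1⁴ + 3⁴ = 16 + 1296 + 1 + 81 = 1394
1394 = (1,8,1,8)_9 → 1⁴ + 8⁴ + 1⁴ + 8⁴ = 1 + 4096 + 1 + 4096 = 8194
8194 = (1,2,2,1,4)_9 → 1⁴ + 2⁴ + 2⁴ + 1⁴ + 4⁴ = 1 + 16 + 16 + 1 + 256 = 290
290 = (3,5,2)_9 → 3⁴ + 5⁴ + 2⁴ = 81 + 625 + 16 = 722
722 = (8,8,2)_9 → 8⁴ + 8⁴ + 2⁴ = 4096 + 4096 + 16 = 8208
8208 = (1,2,2,3,0)_9 → 1⁴ + 2⁴ + 2⁴ + 3⁴ + 0⁴ = 1 + 16 + 16 + 81 + 0 = 114
114 = (1,3,6)_9 → 1⁴ + 3⁴ + 6⁴ = 1 + 81 + 1296 = 1378
1378 = (1,8,0,1)_9 → 1⁴ + 8⁴ + 0⁴ + 1⁴ = 1 + 4096 + 0 + 1 = 4098  — 4098 repeats.
That took 13 steps.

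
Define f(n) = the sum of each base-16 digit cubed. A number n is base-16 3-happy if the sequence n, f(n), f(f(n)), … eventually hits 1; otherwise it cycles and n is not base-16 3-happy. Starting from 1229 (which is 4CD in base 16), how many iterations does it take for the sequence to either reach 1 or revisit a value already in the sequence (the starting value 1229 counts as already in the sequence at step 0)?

8

1229 = (4,12,13)_16 → 4³ + 12³ + 13³ = 64 + 1728 + 2197 = 3989
3989 = (15,9,5)_16 → 15³ + 9³ + 5³ = 3375 + 729 + 125 = 4229
4229 = (1,0,8,5)_16 → 1³ + 0³ + 8³ + 5³ = 1 + 0 + 512 + 125 = 638
638 = (2,7,14)_16 → 2³ + 7³ + 14³ = 8 + 343 + 2744 = 3095
3095 = (12,1,7)_16 → 12³ + 1³ + 7³ = 1728 + 1 + 343 = 2072
2072 = (8,1,8)_16 → 8³ + 1³ + 8³ = 512 + 1 + 512 = 1025
1025 = (4,0,1)_16 → 4³ + 0³ + 1³ = 64 + 0 + 1 = 65
65 = (4,1)_16 → 4³ + 1³ = 64 + 1 = 65  — 65 repeats.
That took 8 steps.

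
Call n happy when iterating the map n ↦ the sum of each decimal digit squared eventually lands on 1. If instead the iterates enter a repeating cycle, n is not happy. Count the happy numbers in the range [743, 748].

1

743: 743 → 74 → 65 → 61 → 37 → 58 → 89 → 145 → 42 → 20 → 4 → 16 → 37  — not happy
744: 744 → 81 → 65 → 61 → 37 → 58 → 89 → 145 → 42 → 20 → 4 → 16 → 37  — not happy
745: 745 → 90 → 81 → 65 → 61 → 37 → 58 → 89 → 145 → 42 → 20 → 4 → 16 → 37  — not happy
746: 746 → 101 → 2 → 4 → 16 → 37 → 58 → 89 → 145 → 42 → 20 → 4  — not happy
747: 747 → 114 → 18 → 65 → 61 → 37 → 58 → 89 → 145 → 42 → 20 → 4 → 16 → 37  — not happy
748: 748 → 129 → 86 → 100 → 1  — happy
happy: 748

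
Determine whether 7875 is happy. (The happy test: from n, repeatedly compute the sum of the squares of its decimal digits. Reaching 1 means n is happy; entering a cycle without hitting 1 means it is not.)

not happy

7875 → 7² + 8² + 7² + 5² = 49 + 64 + 49 + 25 = 187
187 → 1² + 8² + 7² = 1 + 64 + 49 = 114
114 → 1² + 1² + 4² = 1 + 1 + 16 = 18
18 → 1² + 8² = 1 + 64 = 65
65 → 6² + 5² = 36 + 25 = 61
61 → 6² + 1² = 36 + 1 = 37
37 → 3² + 7² = 9 + 49 = 58
58 → 5² + 8² = 25 + 64 = 89
89 → 8² + 9² = 64 + 81 = 145
145 → 1² + 4² + 5² = 1 + 16 + 25 = 42
42 → 4² + 2² = 16 + 4 = 20
20 → 2² + 0² = 4 + 0 = 4
4 → 4² = 16
16 → 1² + 6² = 1 + 36 = 37  — 37 already seen; the sequence cycles without reaching 1.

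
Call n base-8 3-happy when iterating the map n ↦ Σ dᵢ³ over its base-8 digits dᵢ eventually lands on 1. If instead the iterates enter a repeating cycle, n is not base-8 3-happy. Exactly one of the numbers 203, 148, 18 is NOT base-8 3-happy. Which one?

203

203: 203 → 55 → 559 → 469 → 476 → 434 → 440 → 559  — repeats 559 (not base-8 3-happy)
148: 148 → 80 → 9 → 2 → 8 → 1  — reaches 1 (base-8 3-happy)
18: 18 → 16 → 8 → 1  — reaches 1 (base-8 3-happy)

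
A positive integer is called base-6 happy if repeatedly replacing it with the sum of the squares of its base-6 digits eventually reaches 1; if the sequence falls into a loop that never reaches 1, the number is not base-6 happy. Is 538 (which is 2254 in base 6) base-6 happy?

538 = (2,2,5,4)_6 → 2² + 2² + 5² + 4² = 4 + 4 + 25 + 16 = 49
49 = (1,2,1)_6 → 1² + 2² + 1² = 1 + 4 + 1 = 6
6 = (1,0)_6 → 1² + 0² = 1 + 0 = 1  — reached 1.

base-6 happy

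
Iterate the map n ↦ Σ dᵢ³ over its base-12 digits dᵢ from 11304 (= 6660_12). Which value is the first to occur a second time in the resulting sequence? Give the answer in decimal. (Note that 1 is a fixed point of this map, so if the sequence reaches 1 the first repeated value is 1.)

11304 = (6,6,6,0)_12 → 6³ + 6³ + 6³ + 0³ = 648
648 = (4,6,0)_12 → 4³ + 6³ + 0³ = 280
280 = (1,11,4)_12 → 1³ + 11³ + 4³ = 1396
1396 = (9,8,4)_12 → 9³ + 8³ + 4³ = 1305
1305 = (9,0,9)_12 → 9³ + 0³ + 9³ = 1458
1458 = (10,1,6)_12 → 10³ + 1³ + 6³ = 1217
1217 = (8,5,5)_12 → 8³ + 5³ + 5³ = 762
762 = (5,3,6)_12 → 5³ + 3³ + 6³ = 368
368 = (2,6,8)_12 → 2³ + 6³ + 8³ = 736
736 = (5,1,4)_12 → 5³ + 1³ + 4³ = 190
190 = (1,3,10)_12 → 1³ + 3³ + 10³ = 1028
1028 = (7,1,8)_12 → 7³ + 1³ + 8³ = 856
856 = (5,11,4)_12 → 5³ + 11³ + 4³ = 1520
1520 = (10,6,8)_12 → 10³ + 6³ + 8³ = 1728
1728 = (1,0,0,0)_12 → 1³ + 0³ + 0³ + 0³ = 1  — reached the fixed point 1.
1 → 1, so 1 is the first repeated value.

1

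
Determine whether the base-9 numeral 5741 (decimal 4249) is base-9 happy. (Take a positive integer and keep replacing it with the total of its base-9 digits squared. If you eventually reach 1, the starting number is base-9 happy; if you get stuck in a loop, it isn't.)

4249 = (5,7,4,1)_9 → 5² + 7² + 4² + 1² = 91
91 = (1,1,1)_9 → 1² + 1² + 1² = 3
3 = (3)_9 → 3² = 9
9 = (1,0)_9 → 1² + 0² = 1  — reached 1.

base-9 happy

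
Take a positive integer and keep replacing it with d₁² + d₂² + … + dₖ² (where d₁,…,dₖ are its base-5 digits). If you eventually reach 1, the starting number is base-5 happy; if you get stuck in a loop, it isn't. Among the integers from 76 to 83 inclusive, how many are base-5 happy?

3

76: 76 → 10 → 4 → 16 → 10  (repeats 10)
77: 77 → 13 → 13  (repeats 13)
78: 78 → 18 → 18  (repeats 18)
79: 79 → 25 → 1  (reaches 1)
80: 80 → 10 → 4 → 16 → 10  (repeats 10)
81: 81 → 11 → 5 → 1  (reaches 1)
82: 82 → 14 → 20 → 16 → 10 → 4 → 16  (repeats 16)
83: 83 → 19 → 25 → 1  (reaches 1)
base-5 happy: 79, 81, 83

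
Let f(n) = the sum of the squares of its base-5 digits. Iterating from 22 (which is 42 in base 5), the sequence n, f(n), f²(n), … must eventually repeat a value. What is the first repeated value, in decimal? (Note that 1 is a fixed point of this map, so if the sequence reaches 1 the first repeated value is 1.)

16

22 = (4,2)_5 → 20
20 = (4,0)_5 → 16
16 = (3,1)_5 → 10
10 = (2,0)_5 → 4
4 = (4)_5 → 16  — 16 already appeared earlier.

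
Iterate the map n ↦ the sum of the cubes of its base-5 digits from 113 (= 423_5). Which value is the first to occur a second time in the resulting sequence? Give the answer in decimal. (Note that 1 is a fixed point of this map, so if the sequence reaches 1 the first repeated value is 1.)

9

113 = (4,2,3)_5 → 4³ + 2³ + 3³ = 99
99 = (3,4,4)_5 → 3³ + 4³ + 4³ = 155
155 = (1,1,1,0)_5 → 1³ + 1³ + 1³ + 0³ = 3
3 = (3)_5 → 3³ = 27
27 = (1,0,2)_5 → 1³ + 0³ + 2³ = 9
9 = (1,4)_5 → 1³ + 4³ = 65
65 = (2,3,0)_5 → 2³ + 3³ + 0³ = 35
35 = (1,2,0)_5 → 1³ + 2³ + 0³ = 9  — 9 already appeared earlier.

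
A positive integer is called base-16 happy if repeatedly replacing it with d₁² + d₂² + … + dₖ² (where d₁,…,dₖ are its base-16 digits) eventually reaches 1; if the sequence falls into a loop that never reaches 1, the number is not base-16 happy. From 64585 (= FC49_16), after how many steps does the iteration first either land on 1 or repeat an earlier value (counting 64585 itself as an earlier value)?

64585 = (15,12,4,9)_16 → 15² + 12² + 4² + 9² = 225 + 144 + 16 + 81 = 466
466 = (1,13,2)_16 → 1² + 13² + 2² = 1 + 169 + 4 = 174
174 = (10,14)_16 → 10² + 14² = 100 + 196 = 296
296 = (1,2,8)_16 → 1² + 2² + 8² = 1 + 4 + 64 = 69
69 = (4,5)_16 → 4² + 5² = 16 + 25 = 41
41 = (2,9)_16 → 2² + 9² = 4 + 81 = 85
85 = (5,5)_16 → 5² + 5² = 25 + 25 = 50
50 = (3,2)_16 → 3² + 2² = 9 + 4 = 13
13 = (13)_16 → 13² = 169
169 = (10,9)_16 → 10² + 9² = 100 + 81 = 181
181 = (11,5)_16 → 11² + 5² = 121 + 25 = 146
146 = (9,2)_16 → 9² + 2² = 81 + 4 = 85  — 85 repeats.
That took 12 steps.

12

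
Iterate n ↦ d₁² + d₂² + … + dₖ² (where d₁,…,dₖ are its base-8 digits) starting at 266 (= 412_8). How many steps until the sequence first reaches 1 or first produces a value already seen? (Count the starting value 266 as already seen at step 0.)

266 = (4,1,2)_8 → 4² + 1² + 2² = 16 + 1 + 4 = 21
21 = (2,5)_8 → 2² + 5² = 4 + 25 = 29
29 = (3,5)_8 → 3² + 5² = 9 + 25 = 34
34 = (4,2)_8 → 4² + 2² = 16 + 4 = 20
20 = (2,4)_8 → 2² + 4² = 4 + 16 = 20  — 20 repeats.
That took 5 steps.

5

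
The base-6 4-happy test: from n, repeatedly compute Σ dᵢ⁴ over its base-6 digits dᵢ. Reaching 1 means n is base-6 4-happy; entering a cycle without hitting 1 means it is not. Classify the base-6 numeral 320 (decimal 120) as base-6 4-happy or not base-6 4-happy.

120 = (3,2,0)_6 → 3⁴ + 2⁴ + 0⁴ = 97
97 = (2,4,1)_6 → 2⁴ + 4⁴ + 1⁴ = 273
273 = (1,1,3,3)_6 → 1⁴ + 1⁴ + 3⁴ + 3⁴ = 164
164 = (4,3,2)_6 → 4⁴ + 3⁴ + 2⁴ = 353
353 = (1,3,4,5)_6 → 1⁴ + 3⁴ + 4⁴ + 5⁴ = 963
963 = (4,2,4,3)_6 → 4⁴ + 2⁴ + 4⁴ + 3⁴ = 609
609 = (2,4,5,3)_6 → 2⁴ + 4⁴ + 5⁴ + 3⁴ = 978
978 = (4,3,1,0)_6 → 4⁴ + 3⁴ + 1⁴ + 0⁴ = 338
338 = (1,3,2,2)_6 → 1⁴ + 3⁴ + 2⁴ + 2⁴ = 114
114 = (3,1,0)_6 → 3⁴ + 1⁴ + 0⁴ = 82
82 = (2,1,4)_6 → 2⁴ + 1⁴ + 4⁴ = 273  — 273 already seen; the sequence cycles without reaching 1.

not base-6 4-happy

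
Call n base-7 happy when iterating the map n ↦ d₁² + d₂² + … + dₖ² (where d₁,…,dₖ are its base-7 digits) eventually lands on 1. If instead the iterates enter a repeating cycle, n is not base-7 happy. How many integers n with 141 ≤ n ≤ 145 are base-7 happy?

1

141: 141 → 41 → 61 → 27 → 45 → 45  — not base-7 happy
142: 142 → 44 → 40 → 50 → 2 → 4 → 16 → 8 → 2  — not base-7 happy
143: 143 → 49 → 1  — base-7 happy
144: 144 → 56 → 2 → 4 → 16 → 8 → 2  — not base-7 happy
145: 145 → 65 → 9 → 5 → 25 → 25  — not base-7 happy
base-7 happy: 143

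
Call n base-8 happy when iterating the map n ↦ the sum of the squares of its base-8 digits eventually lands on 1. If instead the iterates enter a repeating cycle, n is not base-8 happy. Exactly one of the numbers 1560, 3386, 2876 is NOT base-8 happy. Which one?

1560: 1560 → 18 → 8 → 1  — reaches 1 (base-8 happy)
3386: 3386 → 105 → 27 → 18 → 8 → 1  — reaches 1 (base-8 happy)
2876: 2876 → 106 → 30 → 45 → 50 → 40 → 25 → 10 → 5 → 25  — repeats 25 (not base-8 happy)

2876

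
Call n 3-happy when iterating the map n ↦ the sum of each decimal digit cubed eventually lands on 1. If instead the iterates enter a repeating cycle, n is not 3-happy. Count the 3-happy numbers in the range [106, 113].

1

106: 106 → 217 → 352 → 160 → 217  — not 3-happy
107: 107 → 344 → 155 → 251 → 134 → 92 → 737 → 713 → 371 → 371  — not 3-happy
108: 108 → 513 → 153 → 153  — not 3-happy
109: 109 → 730 → 370 → 370  — not 3-happy
110: 110 → 2 → 8 → 512 → 134 → 92 → 737 → 713 → 371 → 371  — not 3-happy
111: 111 → 3 → 27 → 351 → 153 → 153  — not 3-happy
112: 112 → 10 → 1  — 3-happy
113: 113 → 29 → 737 → 713 → 371 → 371  — not 3-happy
3-happy: 112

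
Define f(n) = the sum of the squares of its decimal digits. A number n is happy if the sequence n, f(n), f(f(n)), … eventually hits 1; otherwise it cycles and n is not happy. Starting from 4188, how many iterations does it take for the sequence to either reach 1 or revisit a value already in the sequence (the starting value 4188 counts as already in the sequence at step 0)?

9

4188 → 145
145 → 42
42 → 20
20 → 4
4 → 16
16 → 37
37 → 58
58 → 89
89 → 145  — 145 repeats.
That took 9 steps.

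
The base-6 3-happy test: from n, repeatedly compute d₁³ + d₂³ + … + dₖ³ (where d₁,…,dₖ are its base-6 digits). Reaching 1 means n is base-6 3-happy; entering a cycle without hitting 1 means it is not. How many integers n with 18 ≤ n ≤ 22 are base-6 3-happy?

18: 18 → 27 → 91 → 36 → 1  (reaches 1)
19: 19 → 28 → 128 → 62 → 73 → 9 → 28  (repeats 28)
20: 20 → 35 → 250 → 190 → 190  (repeats 190)
21: 21 → 54 → 28 → 128 → 62 → 73 → 9 → 28  (repeats 28)
22: 22 → 91 → 36 → 1  (reaches 1)
base-6 3-happy: 18, 22

2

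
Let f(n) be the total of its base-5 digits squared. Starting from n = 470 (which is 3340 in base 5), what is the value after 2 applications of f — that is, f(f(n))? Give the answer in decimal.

470 = (3,3,4,0)_5 → 3² + 3² + 4² + 0² = 34
34 = (1,1,4)_5 → 1² + 1² + 4² = 18

18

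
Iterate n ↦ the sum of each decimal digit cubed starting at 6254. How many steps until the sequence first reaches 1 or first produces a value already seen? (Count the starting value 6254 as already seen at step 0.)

6

6254 → 6³ + 2³ + 5³ + 4³ = 413
413 → 4³ + 1³ + 3³ = 92
92 → 9³ + 2³ = 737
737 → 7³ + 3³ + 7³ = 713
713 → 7³ + 1³ + 3³ = 371
371 → 3³ + 7³ + 1³ = 371  — 371 repeats.
That took 6 steps.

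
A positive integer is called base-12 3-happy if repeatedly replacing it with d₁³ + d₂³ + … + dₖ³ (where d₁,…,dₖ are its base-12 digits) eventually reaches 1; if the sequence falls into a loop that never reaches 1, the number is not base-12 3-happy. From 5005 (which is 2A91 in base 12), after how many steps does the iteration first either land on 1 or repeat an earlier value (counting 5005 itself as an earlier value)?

5005 = (2,10,9,1)_12 → 2³ + 10³ + 9³ + 1³ = 8 + 1000 + 729 + 1 = 1738
1738 = (1,0,0,10)_12 → 1³ + 0³ + 0³ + 10³ = 1 + 0 + 0 + 1000 = 1001
1001 = (6,11,5)_12 → 6³ + 11³ + 5³ = 216 + 1331 + 125 = 1672
1672 = (11,7,4)_12 → 11³ + 7³ + 4³ = 1331 + 343 + 64 = 1738  — 1738 repeats.
That took 4 steps.

4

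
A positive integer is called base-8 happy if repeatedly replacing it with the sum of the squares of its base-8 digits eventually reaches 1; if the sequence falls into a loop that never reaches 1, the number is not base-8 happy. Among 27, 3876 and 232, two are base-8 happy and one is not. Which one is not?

232

27: 27 → 18 → 8 → 1  — reaches 1 (base-8 happy)
3876: 3876 → 97 → 18 → 8 → 1  — reaches 1 (base-8 happy)
232: 232 → 34 → 20 → 20  — repeats 20 (not base-8 happy)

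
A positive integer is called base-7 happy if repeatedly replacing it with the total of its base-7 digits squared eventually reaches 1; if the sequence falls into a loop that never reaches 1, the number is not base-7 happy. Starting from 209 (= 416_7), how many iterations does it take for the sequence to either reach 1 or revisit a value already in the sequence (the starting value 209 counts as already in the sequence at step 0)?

6

209 = (4,1,6)_7 → 4² + 1² + 6² = 16 + 1 + 36 = 53
53 = (1,0,4)_7 → 1² + 0² + 4² = 1 + 0 + 16 = 17
17 = (2,3)_7 → 2² + 3² = 4 + 9 = 13
13 = (1,6)_7 → 1² + 6² = 1 + 36 = 37
37 = (5,2)_7 → 5² + 2² = 25 + 4 = 29
29 = (4,1)_7 → 4² + 1² = 16 + 1 = 17  — 17 repeats.
That took 6 steps.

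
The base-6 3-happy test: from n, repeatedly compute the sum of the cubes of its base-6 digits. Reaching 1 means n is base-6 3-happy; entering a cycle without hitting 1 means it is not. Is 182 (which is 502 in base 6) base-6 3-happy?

base-6 3-happy

182 = (5,0,2)_6 → 5³ + 0³ + 2³ = 125 + 0 + 8 = 133
133 = (3,4,1)_6 → 3³ + 4³ + 1³ = 27 + 64 + 1 = 92
92 = (2,3,2)_6 → 2³ + 3³ + 2³ = 8 + 27 + 8 = 43
43 = (1,1,1)_6 → 1³ + 1³ + 1³ = 1 + 1 + 1 = 3
3 = (3)_6 → 3³ = 27
27 = (4,3)_6 → 4³ + 3³ = 64 + 27 = 91
91 = (2,3,1)_6 → 2³ + 3³ + 1³ = 8 + 27 + 1 = 36
36 = (1,0,0)_6 → 1³ + 0³ + 0³ = 1 + 0 + 0 = 1  — reached 1.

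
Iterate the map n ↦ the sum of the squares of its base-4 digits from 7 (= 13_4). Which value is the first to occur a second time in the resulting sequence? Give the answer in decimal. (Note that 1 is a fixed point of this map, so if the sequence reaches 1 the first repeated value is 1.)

7 = (1,3)_4 → 1² + 3² = 1 + 9 = 10
10 = (2,2)_4 → 2² + 2² = 4 + 4 = 8
8 = (2,0)_4 → 2² + 0² = 4 + 0 = 4
4 = (1,0)_4 → 1² + 0² = 1 + 0 = 1  — reached the fixed point 1.
1 → 1, so 1 is the first repeated value.

1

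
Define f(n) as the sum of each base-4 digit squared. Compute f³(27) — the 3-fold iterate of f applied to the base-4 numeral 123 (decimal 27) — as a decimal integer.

27 = (1,2,3)_4 → 1² + 2² + 3² = 1 + 4 + 9 = 14
14 = (3,2)_4 → 3² + 2² = 9 + 4 = 13
13 = (3,1)_4 → 3² + 1² = 9 + 1 = 10

10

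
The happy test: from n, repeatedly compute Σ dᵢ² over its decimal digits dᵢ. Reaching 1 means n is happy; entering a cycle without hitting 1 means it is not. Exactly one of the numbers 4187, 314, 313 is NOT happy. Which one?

314

4187: 4187 → 130 → 10 → 1  — reaches 1 (happy)
314: 314 → 26 → 40 → 16 → 37 → 58 → 89 → 145 → 42 → 20 → 4 → 16  — repeats 16 (not happy)
313: 313 → 19 → 82 → 68 → 100 → 1  — reaches 1 (happy)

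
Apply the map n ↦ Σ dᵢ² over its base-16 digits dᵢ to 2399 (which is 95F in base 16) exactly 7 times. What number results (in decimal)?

2

2399 = (9,5,15)_16 → 9² + 5² + 15² = 81 + 25 + 225 = 331
331 = (1,4,11)_16 → 1² + 4² + 11² = 1 + 16 + 121 = 138
138 = (8,10)_16 → 8² + 10² = 64 + 100 = 164
164 = (10,4)_16 → 10² + 4² = 100 + 16 = 116
116 = (7,4)_16 → 7² + 4² = 49 + 16 = 65
65 = (4,1)_16 → 4² + 1² = 16 + 1 = 17
17 = (1,1)_16 → 1² + 1² = 1 + 1 = 2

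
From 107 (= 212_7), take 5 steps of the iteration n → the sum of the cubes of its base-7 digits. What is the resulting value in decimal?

341

107 = (2,1,2)_7 → 2³ + 1³ + 2³ = 8 + 1 + 8 = 17
17 = (2,3)_7 → 2³ + 3³ = 8 + 27 = 35
35 = (5,0)_7 → 5³ + 0³ = 125 + 0 = 125
125 = (2,3,6)_7 → 2³ + 3³ + 6³ = 8 + 27 + 216 = 251
251 = (5,0,6)_7 → 5³ + 0³ + 6³ = 125 + 0 + 216 = 341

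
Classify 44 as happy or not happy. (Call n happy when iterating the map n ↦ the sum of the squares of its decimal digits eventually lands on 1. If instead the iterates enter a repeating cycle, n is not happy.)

happy

44 → 4² + 4² = 32
32 → 3² + 2² = 13
13 → 1² + 3² = 10
10 → 1² + 0² = 1  — reached 1.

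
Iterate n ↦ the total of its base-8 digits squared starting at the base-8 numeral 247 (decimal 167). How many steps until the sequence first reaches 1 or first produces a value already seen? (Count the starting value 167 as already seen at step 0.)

167 = (2,4,7)_8 → 69
69 = (1,0,5)_8 → 26
26 = (3,2)_8 → 13
13 = (1,5)_8 → 26  — 26 repeats.
That took 4 steps.

4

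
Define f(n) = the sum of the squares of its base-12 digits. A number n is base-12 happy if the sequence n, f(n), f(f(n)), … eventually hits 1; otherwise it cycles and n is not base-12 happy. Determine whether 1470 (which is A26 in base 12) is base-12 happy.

not base-12 happy

1470 = (10,2,6)_12 → 10² + 2² + 6² = 140
140 = (11,8)_12 → 11² + 8² = 185
185 = (1,3,5)_12 → 1² + 3² + 5² = 35
35 = (2,11)_12 → 2² + 11² = 125
125 = (10,5)_12 → 10² + 5² = 125  — 125 already seen; the sequence cycles without reaching 1.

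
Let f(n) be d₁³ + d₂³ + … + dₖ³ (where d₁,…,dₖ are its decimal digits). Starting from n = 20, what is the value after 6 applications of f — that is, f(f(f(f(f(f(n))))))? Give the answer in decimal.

20 → 2³ + 0³ = 8 + 0 = 8
8 → 8³ = 512
512 → 5³ + 1³ + 2³ = 125 + 1 + 8 = 134
134 → 1³ + 3³ + 4³ = 1 + 27 + 64 = 92
92 → 9³ + 2³ = 729 + 8 = 737
737 → 7³ + 3³ + 7³ = 343 + 27 + 343 = 713

713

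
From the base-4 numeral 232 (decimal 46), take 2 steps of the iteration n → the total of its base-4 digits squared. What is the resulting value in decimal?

2

46 = (2,3,2)_4 → 2² + 3² + 2² = 17
17 = (1,0,1)_4 → 1² + 0² + 1² = 2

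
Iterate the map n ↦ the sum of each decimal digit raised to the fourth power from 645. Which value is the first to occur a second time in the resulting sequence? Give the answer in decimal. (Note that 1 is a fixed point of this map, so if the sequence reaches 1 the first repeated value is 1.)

645 → 6⁴ + 4⁴ + 5⁴ = 2177
2177 → 2⁴ + 1⁴ + 7⁴ + 7⁴ = 4819
4819 → 4⁴ + 8⁴ + 1⁴ + 9⁴ = 10914
10914 → 1⁴ + 0⁴ + 9⁴ + 1⁴ + 4⁴ = 6819
6819 → 6⁴ + 8⁴ + 1⁴ + 9⁴ = 11954
11954 → 1⁴ + 1⁴ + 9⁴ + 5⁴ + 4⁴ = 7444
7444 → 7⁴ + 4⁴ + 4⁴ + 4⁴ = 3169
3169 → 3⁴ + 1⁴ + 6⁴ + 9⁴ = 7939
7939 → 7⁴ + 9⁴ + 3⁴ + 9⁴ = 15604
15604 → 1⁴ + 5⁴ + 6⁴ + 0⁴ + 4⁴ = 2178
2178 → 2⁴ + 1⁴ + 7⁴ + 8⁴ = 6514
6514 → 6⁴ + 5⁴ + 1⁴ + 4⁴ = 2178  — 2178 already appeared earlier.

2178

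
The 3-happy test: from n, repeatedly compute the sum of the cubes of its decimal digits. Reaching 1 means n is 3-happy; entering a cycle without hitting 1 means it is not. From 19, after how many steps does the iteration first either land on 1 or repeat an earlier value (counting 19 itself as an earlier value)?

3

19 → 730
730 → 370
370 → 370  — 370 repeats.
That took 3 steps.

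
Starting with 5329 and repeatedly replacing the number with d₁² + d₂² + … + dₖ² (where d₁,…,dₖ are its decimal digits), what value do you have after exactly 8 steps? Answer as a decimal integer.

5329 → 5² + 3² + 2² + 9² = 25 + 9 + 4 + 81 = 119
119 → 1² + 1² + 9² = 1 + 1 + 81 = 83
83 → 8² + 3² = 64 + 9 = 73
73 → 7² + 3² = 49 + 9 = 58
58 → 5² + 8² = 25 + 64 = 89
89 → 8² + 9² = 64 + 81 = 145
145 → 1² + 4² + 5² = 1 + 16 + 25 = 42
42 → 4² + 2² = 16 + 4 = 20

20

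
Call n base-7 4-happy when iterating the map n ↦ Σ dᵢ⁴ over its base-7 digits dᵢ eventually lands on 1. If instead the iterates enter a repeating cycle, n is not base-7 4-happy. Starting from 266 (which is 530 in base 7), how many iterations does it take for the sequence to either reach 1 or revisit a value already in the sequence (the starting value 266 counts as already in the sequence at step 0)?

266 = (5,3,0)_7 → 706
706 = (2,0,2,6)_7 → 1328
1328 = (3,6,0,5)_7 → 2002
2002 = (5,5,6,0)_7 → 2546
2546 = (1,0,2,6,5)_7 → 1938
1938 = (5,4,3,6)_7 → 2258
2258 = (6,4,0,4)_7 → 1808
1808 = (5,1,6,2)_7 → 1938  — 1938 repeats.
That took 8 steps.

8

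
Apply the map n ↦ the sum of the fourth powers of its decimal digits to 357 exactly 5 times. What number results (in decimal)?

9059

357 → 3⁴ + 5⁴ + 7⁴ = 3107
3107 → 3⁴ + 1⁴ + 0⁴ + 7⁴ = 2483
2483 → 2⁴ + 4⁴ + 8⁴ + 3⁴ = 4449
4449 → 4⁴ + 4⁴ + 4⁴ + 9⁴ = 7329
7329 → 7⁴ + 3⁴ + 2⁴ + 9⁴ = 9059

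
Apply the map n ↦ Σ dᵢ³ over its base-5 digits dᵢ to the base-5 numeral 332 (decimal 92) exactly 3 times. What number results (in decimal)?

128

92 = (3,3,2)_5 → 62
62 = (2,2,2)_5 → 24
24 = (4,4)_5 → 128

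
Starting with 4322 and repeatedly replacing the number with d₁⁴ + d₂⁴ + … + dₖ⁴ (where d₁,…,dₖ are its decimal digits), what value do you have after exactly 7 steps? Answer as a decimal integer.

4322 → 4⁴ + 3⁴ + 2⁴ + 2⁴ = 256 + 81 + 16 + 16 = 369
369 → 3⁴ + 6⁴ + 9⁴ = 81 + 1296 + 6561 = 7938
7938 → 7⁴ + 9⁴ + 3⁴ + 8⁴ = 2401 + 6561 + 81 + 4096 = 13139
13139 → 1⁴ + 3⁴ + 1⁴ + 3⁴ + 9⁴ = 1 + 81 + 1 + 81 + 6561 = 6725
6725 → 6⁴ + 7⁴ + 2⁴ + 5⁴ = 1296 + 2401 + 16 + 625 = 4338
4338 → 4⁴ + 3⁴ + 3⁴ + 8⁴ = 256 + 81 + 81 + 4096 = 4514
4514 → 4⁴ + 5⁴ + 1⁴ + 4⁴ = 256 + 625 + 1 + 256 = 1138

1138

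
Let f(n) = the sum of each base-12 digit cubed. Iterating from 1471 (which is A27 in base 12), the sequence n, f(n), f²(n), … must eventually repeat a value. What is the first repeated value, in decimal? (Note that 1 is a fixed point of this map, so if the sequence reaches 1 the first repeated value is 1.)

1471 = (10,2,7)_12 → 1351
1351 = (9,4,7)_12 → 1136
1136 = (7,10,8)_12 → 1855
1855 = (1,0,10,7)_12 → 1344
1344 = (9,4,0)_12 → 793
793 = (5,6,1)_12 → 342
342 = (2,4,6)_12 → 288
288 = (2,0,0)_12 → 8
8 = (8)_12 → 512
512 = (3,6,8)_12 → 755
755 = (5,2,11)_12 → 1464
1464 = (10,2,0)_12 → 1008
1008 = (7,0,0)_12 → 343
343 = (2,4,7)_12 → 415
415 = (2,10,7)_12 → 1351  — 1351 already appeared earlier.

1351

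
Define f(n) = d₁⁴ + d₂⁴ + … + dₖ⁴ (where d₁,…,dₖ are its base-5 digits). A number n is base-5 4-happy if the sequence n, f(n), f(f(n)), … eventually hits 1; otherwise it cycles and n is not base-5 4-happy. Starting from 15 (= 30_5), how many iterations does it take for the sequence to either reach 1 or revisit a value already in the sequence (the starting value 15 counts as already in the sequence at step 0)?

9

15 = (3,0)_5 → 3⁴ + 0⁴ = 81 + 0 = 81
81 = (3,1,1)_5 → 3⁴ + 1⁴ + 1⁴ = 81 + 1 + 1 = 83
83 = (3,1,3)_5 → 3⁴ + 1⁴ + 3⁴ = 81 + 1 + 81 = 163
163 = (1,1,2,3)_5 → 1⁴ + 1⁴ + 2⁴ + 3⁴ = 1 + 1 + 16 + 81 = 99
99 = (3,4,4)_5 → 3⁴ + 4⁴ + 4⁴ = 81 + 256 + 256 = 593
593 = (4,3,3,3)_5 → 4⁴ + 3⁴ + 3⁴ + 3⁴ = 256 + 81 + 81 + 81 = 499
499 = (3,4,4,4)_5 → 3⁴ + 4⁴ + 4⁴ + 4⁴ = 81 + 256 + 256 + 256 = 849
849 = (1,1,3,4,4)_5 → 1⁴ + 1⁴ + 3⁴ + 4⁴ + 4⁴ = 1 + 1 + 81 + 256 + 256 = 595
595 = (4,3,4,0)_5 → 4⁴ + 3⁴ + 4⁴ + 0⁴ = 256 + 81 + 256 + 0 = 593  — 593 repeats.
That took 9 steps.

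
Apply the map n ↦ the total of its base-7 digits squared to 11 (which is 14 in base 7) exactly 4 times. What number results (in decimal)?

29

11 = (1,4)_7 → 1² + 4² = 1 + 16 = 17
17 = (2,3)_7 → 2² + 3² = 4 + 9 = 13
13 = (1,6)_7 → 1² + 6² = 1 + 36 = 37
37 = (5,2)_7 → 5² + 2² = 25 + 4 = 29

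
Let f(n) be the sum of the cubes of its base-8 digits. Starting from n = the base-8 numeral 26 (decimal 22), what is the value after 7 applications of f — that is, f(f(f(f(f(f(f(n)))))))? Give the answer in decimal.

22 = (2,6)_8 → 2³ + 6³ = 224
224 = (3,4,0)_8 → 3³ + 4³ + 0³ = 91
91 = (1,3,3)_8 → 1³ + 3³ + 3³ = 55
55 = (6,7)_8 → 6³ + 7³ = 559
559 = (1,0,5,7)_8 → 1³ + 0³ + 5³ + 7³ = 469
469 = (7,2,5)_8 → 7³ + 2³ + 5³ = 476
476 = (7,3,4)_8 → 7³ + 3³ + 4³ = 434

434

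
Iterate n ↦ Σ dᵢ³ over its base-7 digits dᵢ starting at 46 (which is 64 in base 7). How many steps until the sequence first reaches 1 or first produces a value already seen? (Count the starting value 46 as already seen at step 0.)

3

46 = (6,4)_7 → 6³ + 4³ = 280
280 = (5,5,0)_7 → 5³ + 5³ + 0³ = 250
250 = (5,0,5)_7 → 5³ + 0³ + 5³ = 250  — 250 repeats.
That took 3 steps.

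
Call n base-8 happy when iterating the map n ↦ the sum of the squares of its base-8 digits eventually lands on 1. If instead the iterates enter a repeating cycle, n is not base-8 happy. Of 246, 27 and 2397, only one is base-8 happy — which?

27

246: 246 → 81 → 6 → 36 → 32 → 16 → 4 → 16  — repeats 16 (not base-8 happy)
27: 27 → 18 → 8 → 1  — reaches 1 (base-8 happy)
2397: 2397 → 75 → 11 → 10 → 5 → 25 → 10  — repeats 10 (not base-8 happy)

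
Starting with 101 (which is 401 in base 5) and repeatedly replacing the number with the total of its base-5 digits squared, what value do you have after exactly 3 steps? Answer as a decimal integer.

101 = (4,0,1)_5 → 4² + 0² + 1² = 17
17 = (3,2)_5 → 3² + 2² = 13
13 = (2,3)_5 → 2² + 3² = 13

13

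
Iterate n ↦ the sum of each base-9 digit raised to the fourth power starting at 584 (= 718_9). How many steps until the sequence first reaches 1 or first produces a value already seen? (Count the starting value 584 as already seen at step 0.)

11

584 = (7,1,8)_9 → 6498
6498 = (8,8,2,0)_9 → 8208
8208 = (1,2,2,3,0)_9 → 114
114 = (1,3,6)_9 → 1378
1378 = (1,8,0,1)_9 → 4098
4098 = (5,5,5,3)_9 → 1956
1956 = (2,6,1,3)_9 → 1394
1394 = (1,8,1,8)_9 → 8194
8194 = (1,2,2,1,4)_9 → 290
290 = (3,5,2)_9 → 722
722 = (8,8,2)_9 → 8208  — 8208 repeats.
That took 11 steps.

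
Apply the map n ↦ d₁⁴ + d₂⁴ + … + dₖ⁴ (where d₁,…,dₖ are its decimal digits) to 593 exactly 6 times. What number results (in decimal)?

593 → 5⁴ + 9⁴ + 3⁴ = 625 + 6561 + 81 = 7267
7267 → 7⁴ + 2⁴ + 6⁴ + 7⁴ = 2401 + 16 + 1296 + 2401 = 6114
6114 → 6⁴ + 1⁴ + 1⁴ + 4⁴ = 1296 + 1 + 1 + 256 = 1554
1554 → 1⁴ + 5⁴ + 5⁴ + 4⁴ = 1 + 625 + 625 + 256 = 1507
1507 → 1⁴ + 5⁴ + 0⁴ + 7⁴ = 1 + 625 + 0 + 2401 = 3027
3027 → 3⁴ + 0⁴ + 2⁴ + 7⁴ = 81 + 0 + 16 + 2401 = 2498

2498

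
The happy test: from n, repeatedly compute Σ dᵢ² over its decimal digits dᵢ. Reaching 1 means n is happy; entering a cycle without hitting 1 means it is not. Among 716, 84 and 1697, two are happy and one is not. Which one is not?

716: 716 → 86 → 100 → 1  — reaches 1 (happy)
84: 84 → 80 → 64 → 52 → 29 → 85 → 89 → 145 → 42 → 20 → 4 → 16 → 37 → 58 → 89  — repeats 89 (not happy)
1697: 1697 → 167 → 86 → 100 → 1  — reaches 1 (happy)

84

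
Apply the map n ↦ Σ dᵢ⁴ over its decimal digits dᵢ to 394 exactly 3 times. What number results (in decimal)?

394 → 3⁴ + 9⁴ + 4⁴ = 6898
6898 → 6⁴ + 8⁴ + 9⁴ + 8⁴ = 16049
16049 → 1⁴ + 6⁴ + 0⁴ + 4⁴ + 9⁴ = 8114

8114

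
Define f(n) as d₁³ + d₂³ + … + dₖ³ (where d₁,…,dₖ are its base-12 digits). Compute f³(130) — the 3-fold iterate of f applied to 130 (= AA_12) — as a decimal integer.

130 = (10,10)_12 → 10³ + 10³ = 1000 + 1000 = 2000
2000 = (1,1,10,8)_12 → 1³ + 1³ + 10³ + 8³ = 1 + 1 + 1000 + 512 = 1514
1514 = (10,6,2)_12 → 10³ + 6³ + 2³ = 1000 + 216 + 8 = 1224

1224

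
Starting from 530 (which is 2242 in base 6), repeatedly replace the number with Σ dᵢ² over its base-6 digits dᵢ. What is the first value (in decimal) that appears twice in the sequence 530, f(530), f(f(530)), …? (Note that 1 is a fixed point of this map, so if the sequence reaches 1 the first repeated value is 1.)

29

530 = (2,2,4,2)_6 → 28
28 = (4,4)_6 → 32
32 = (5,2)_6 → 29
29 = (4,5)_6 → 41
41 = (1,0,5)_6 → 26
26 = (4,2)_6 → 20
20 = (3,2)_6 → 13
13 = (2,1)_6 → 5
5 = (5)_6 → 25
25 = (4,1)_6 → 17
17 = (2,5)_6 → 29  — 29 already appeared earlier.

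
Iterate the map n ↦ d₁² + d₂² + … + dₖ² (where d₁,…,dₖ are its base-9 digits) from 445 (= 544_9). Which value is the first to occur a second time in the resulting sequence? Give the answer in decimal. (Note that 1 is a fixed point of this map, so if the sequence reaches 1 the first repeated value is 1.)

445 = (5,4,4)_9 → 5² + 4² + 4² = 57
57 = (6,3)_9 → 6² + 3² = 45
45 = (5,0)_9 → 5² + 0² = 25
25 = (2,7)_9 → 2² + 7² = 53
53 = (5,8)_9 → 5² + 8² = 89
89 = (1,0,8)_9 → 1² + 0² + 8² = 65
65 = (7,2)_9 → 7² + 2² = 53  — 53 already appeared earlier.

53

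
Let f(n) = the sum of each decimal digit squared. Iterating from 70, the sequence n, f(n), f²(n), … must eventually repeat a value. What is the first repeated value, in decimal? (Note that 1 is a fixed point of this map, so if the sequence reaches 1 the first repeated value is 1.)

70 → 7² + 0² = 49 + 0 = 49
49 → 4² + 9² = 16 + 81 = 97
97 → 9² + 7² = 81 + 49 = 130
130 → 1² + 3² + 0² = 1 + 9 + 0 = 10
10 → 1² + 0² = 1 + 0 = 1  — reached the fixed point 1.
1 → 1, so 1 is the first repeated value.

1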